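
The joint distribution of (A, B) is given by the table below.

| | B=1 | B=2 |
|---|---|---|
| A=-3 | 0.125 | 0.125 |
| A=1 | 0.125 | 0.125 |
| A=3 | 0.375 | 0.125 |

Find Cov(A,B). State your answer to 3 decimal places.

-0.250

E[A] = 1,  E[B] = 1.375
E[AB] = 1.125
Cov(A,B) = E[AB] − E[A]E[B] = 1.125 − (1)(1.375) = -0.25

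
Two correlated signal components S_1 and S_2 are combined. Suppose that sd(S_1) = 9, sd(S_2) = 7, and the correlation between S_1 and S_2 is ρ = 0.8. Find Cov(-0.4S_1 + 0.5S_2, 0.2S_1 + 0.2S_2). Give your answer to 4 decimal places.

Var(S_1) = (9)² = 81;  Var(S_2) = (7)² = 49
Cov(S_1,S_2) = ρ·sd(S_1)·sd(S_2) = 0.8·9·7 = 50.4
Cov(-0.4S_1 + 0.5S_2, 0.2S_1 + 0.2S_2) = (-0.4)(0.2)Var(S_1) + (0.5)(0.2)Var(S_2) + [(-0.4)(0.2) + (0.5)(0.2)]Cov(S_1,S_2)
= -0.08·81 + 0.1·49 + 0.02·50.4 = -0.572

-0.5720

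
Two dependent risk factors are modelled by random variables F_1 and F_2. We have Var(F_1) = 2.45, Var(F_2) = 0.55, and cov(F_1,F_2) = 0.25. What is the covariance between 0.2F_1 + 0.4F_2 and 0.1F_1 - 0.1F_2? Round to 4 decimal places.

cov(0.2F_1 + 0.4F_2, 0.1F_1 - 0.1F_2) = (0.2)(0.1)Var(F_1) + (0.4)(-0.1)Var(F_2) + [(0.2)(-0.1) + (0.4)(0.1)]cov(F_1,F_2)
= 0.02·2.45 + -0.04·0.55 + 0.02·0.25 = 0.032

0.0320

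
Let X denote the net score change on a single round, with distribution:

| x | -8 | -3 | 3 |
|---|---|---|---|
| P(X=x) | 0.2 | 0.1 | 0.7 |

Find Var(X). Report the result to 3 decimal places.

E[X] = (-8)(0.2) + (-3)(0.1) + (3)(0.7) = 0.2
E[X²] = (-8)²(0.2) + (-3)²(0.1) + (3)²(0.7) = 20
Var(X) = E[X²] − (E[X])² = 20 − (0.2)² = 19.96

19.960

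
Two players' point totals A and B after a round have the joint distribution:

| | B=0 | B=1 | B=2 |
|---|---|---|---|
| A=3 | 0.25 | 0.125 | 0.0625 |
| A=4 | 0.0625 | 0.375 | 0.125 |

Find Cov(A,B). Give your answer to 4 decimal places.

E[A] = 3.5625,  E[B] = 0.875
E[AB] = 3.25
Cov(A,B) = E[AB] − E[A]E[B] = 3.25 − (3.5625)(0.875) = 0.1328125

0.1328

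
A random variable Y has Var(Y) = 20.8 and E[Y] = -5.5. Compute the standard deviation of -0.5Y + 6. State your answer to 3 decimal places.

2.280

Var(-0.5Y + 6) = (-0.5)²·20.8 = 5.2
SD(-0.5Y + 6) = √5.2 ≈ 2.280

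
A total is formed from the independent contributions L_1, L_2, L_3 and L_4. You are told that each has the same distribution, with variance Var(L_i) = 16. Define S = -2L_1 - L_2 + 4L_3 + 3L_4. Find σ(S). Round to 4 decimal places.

By independence, Var(S) = (-2)²Var(L_1) + (-1)²Var(L_2) + (4)²Var(L_3) + (3)²Var(L_4)
= (-2)²·16 + (-1)²·16 + (4)²·16 + (3)²·16 = 480
σ(S) = √480 ≈ 21.9089

21.9089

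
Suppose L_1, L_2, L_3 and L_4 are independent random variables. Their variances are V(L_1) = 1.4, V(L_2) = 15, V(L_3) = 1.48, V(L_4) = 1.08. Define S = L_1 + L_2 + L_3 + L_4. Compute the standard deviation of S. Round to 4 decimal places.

By independence, V(S) = (1)²V(L_1) + (1)²V(L_2) + (1)²V(L_3) + (1)²V(L_4)
= (1)²·1.4 + (1)²·15 + (1)²·1.48 + (1)²·1.08 = 18.96
sd(S) = √18.96 ≈ 4.3543

4.3543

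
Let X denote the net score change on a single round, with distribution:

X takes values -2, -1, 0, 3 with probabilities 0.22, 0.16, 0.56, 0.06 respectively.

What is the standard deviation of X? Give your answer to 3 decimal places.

1.185

E[X] = (-2)(0.22) + (-1)(0.16) + (0)(0.56) + (3)(0.06) = -0.42
E[X²] = (-2)²(0.22) + (-1)²(0.16) + (0)²(0.56) + (3)²(0.06) = 1.58
V(X) = E[X²] − (E[X])² = 1.58 − (-0.42)² = 1.4036
SD(X) = √1.4036 ≈ 1.185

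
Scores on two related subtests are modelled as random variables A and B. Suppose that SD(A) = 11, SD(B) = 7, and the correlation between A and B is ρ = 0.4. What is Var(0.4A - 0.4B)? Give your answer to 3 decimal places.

Var(A) = (11)² = 121;  Var(B) = (7)² = 49
cov(A,B) = ρ·SD(A)·SD(B) = 0.4·11·7 = 30.8
Var(0.4A - 0.4B) = (0.4)²·Var(A) + (-0.4)²·Var(B) + 2·(0.4)·(-0.4)·cov(A,B)
= 0.16·121 + 0.16·49 + -0.32·30.8 = 17.344

17.344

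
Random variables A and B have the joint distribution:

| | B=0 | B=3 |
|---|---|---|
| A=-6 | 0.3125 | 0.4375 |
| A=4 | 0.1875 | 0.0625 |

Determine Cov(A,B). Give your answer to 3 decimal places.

-1.875

E[A] = -3.5,  E[B] = 1.5
E[AB] = -7.125
Cov(A,B) = E[AB] − E[A]E[B] = -7.125 − (-3.5)(1.5) = -1.875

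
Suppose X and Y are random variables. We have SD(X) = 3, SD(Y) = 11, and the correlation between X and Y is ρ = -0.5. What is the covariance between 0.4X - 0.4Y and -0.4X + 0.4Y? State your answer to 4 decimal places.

-26.0800

Var(X) = (3)² = 9;  Var(Y) = (11)² = 121
cov(X,Y) = ρ·SD(X)·SD(Y) = -0.5·3·11 = -16.5
cov(0.4X - 0.4Y, -0.4X + 0.4Y) = (0.4)(-0.4)Var(X) + (-0.4)(0.4)Var(Y) + [(0.4)(0.4) + (-0.4)(-0.4)]cov(X,Y)
= -0.16·9 + -0.16·121 + 0.32·-16.5 = -26.08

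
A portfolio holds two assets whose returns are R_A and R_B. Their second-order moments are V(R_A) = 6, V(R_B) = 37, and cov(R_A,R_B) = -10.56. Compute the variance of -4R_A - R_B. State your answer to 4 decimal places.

V(-4R_A - R_B) = (-4)²·V(R_A) + (-1)²·V(R_B) + 2·(-4)·(-1)·cov(R_A,R_B)
= 16·6 + 1·37 + 8·-10.56 = 48.52

48.5200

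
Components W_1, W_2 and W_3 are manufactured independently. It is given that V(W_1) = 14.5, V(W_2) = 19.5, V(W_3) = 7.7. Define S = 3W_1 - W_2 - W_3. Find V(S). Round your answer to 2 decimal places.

157.70

By independence, V(S) = (3)²V(W_1) + (-1)²V(W_2) + (-1)²V(W_3)
= (3)²·14.5 + (-1)²·19.5 + (-1)²·7.7 = 157.7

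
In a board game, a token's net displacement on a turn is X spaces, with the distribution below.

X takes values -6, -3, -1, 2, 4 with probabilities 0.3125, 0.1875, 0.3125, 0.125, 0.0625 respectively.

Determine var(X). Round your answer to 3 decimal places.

9.688

E[X] = (-6)(0.3125) + (-3)(0.1875) + (-1)(0.3125) + (2)(0.125) + (4)(0.0625) = -2.25
E[X²] = (-6)²(0.3125) + (-3)²(0.1875) + (-1)²(0.3125) + (2)²(0.125) + (4)²(0.0625) = 14.75
var(X) = E[X²] − (E[X])² = 14.75 − (-2.25)² = 9.6875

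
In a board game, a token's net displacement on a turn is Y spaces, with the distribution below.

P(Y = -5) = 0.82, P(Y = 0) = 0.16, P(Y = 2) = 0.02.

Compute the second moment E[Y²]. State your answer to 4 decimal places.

E[Y²] = (-5)²(0.82) + (0)²(0.16) + (2)²(0.02) = 20.58

20.5800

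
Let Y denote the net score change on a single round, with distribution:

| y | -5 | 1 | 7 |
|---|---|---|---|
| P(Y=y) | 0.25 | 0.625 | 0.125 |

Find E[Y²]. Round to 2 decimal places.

E[Y²] = (-5)²(0.25) + (1)²(0.625) + (7)²(0.125) = 13

13.00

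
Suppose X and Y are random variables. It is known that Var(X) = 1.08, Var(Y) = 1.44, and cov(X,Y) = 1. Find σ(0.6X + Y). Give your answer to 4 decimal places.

Var(0.6X + Y) = (0.6)²·Var(X) + (1)²·Var(Y) + 2·(0.6)·(1)·cov(X,Y)
= 0.36·1.08 + 1·1.44 + 1.2·1 = 3.0288
σ(0.6X + Y) = √3.0288 ≈ 1.7403

1.7403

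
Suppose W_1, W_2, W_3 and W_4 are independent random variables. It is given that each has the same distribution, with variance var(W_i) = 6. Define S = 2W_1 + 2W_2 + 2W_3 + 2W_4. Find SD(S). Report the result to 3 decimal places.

By independence, var(S) = (2)²var(W_1) + (2)²var(W_2) + (2)²var(W_3) + (2)²var(W_4)
= (2)²·6 + (2)²·6 + (2)²·6 + (2)²·6 = 96
SD(S) = √96 ≈ 9.798

9.798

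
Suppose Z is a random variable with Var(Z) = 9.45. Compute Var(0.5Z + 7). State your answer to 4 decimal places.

Var(0.5Z + 7) = (0.5)²·Var(Z) = 0.25·9.45 = 2.3625

2.3625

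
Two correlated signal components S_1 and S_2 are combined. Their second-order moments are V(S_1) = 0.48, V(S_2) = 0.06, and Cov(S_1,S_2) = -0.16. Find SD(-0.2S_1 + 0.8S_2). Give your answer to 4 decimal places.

0.3298

V(-0.2S_1 + 0.8S_2) = (-0.2)²·V(S_1) + (0.8)²·V(S_2) + 2·(-0.2)·(0.8)·Cov(S_1,S_2)
= 0.04·0.48 + 0.64·0.06 + -0.32·-0.16 = 0.1088
SD(-0.2S_1 + 0.8S_2) = √0.1088 ≈ 0.3298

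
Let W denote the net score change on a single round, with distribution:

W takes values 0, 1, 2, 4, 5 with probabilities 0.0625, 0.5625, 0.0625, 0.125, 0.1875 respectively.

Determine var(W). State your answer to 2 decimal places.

E[W] = (0)(0.0625) + (1)(0.5625) + (2)(0.0625) + (4)(0.125) + (5)(0.1875) = 2.125
E[W²] = (0)²(0.0625) + (1)²(0.5625) + (2)²(0.0625) + (4)²(0.125) + (5)²(0.1875) = 7.5
var(W) = E[W²] − (E[W])² = 7.5 − (2.125)² = 2.984375

2.98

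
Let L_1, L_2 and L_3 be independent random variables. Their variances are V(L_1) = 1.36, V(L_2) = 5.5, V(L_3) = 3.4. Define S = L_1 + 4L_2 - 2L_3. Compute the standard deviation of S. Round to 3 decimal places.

By independence, V(S) = (1)²V(L_1) + (4)²V(L_2) + (-2)²V(L_3)
= (1)²·1.36 + (4)²·5.5 + (-2)²·3.4 = 102.96
SD(S) = √102.96 ≈ 10.147

10.147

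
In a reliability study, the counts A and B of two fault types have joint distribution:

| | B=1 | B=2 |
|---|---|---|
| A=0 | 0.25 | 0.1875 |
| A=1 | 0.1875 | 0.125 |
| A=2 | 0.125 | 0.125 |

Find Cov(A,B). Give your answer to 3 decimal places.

0.020

E[A] = 0.8125,  E[B] = 1.4375
E[AB] = 1.1875
Cov(A,B) = E[AB] − E[A]E[B] = 1.1875 − (0.8125)(1.4375) = 0.01953125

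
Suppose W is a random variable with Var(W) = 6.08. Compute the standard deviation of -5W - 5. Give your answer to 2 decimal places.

12.33

Var(-5W - 5) = (-5)²·6.08 = 152
SD(-5W - 5) = √152 ≈ 12.33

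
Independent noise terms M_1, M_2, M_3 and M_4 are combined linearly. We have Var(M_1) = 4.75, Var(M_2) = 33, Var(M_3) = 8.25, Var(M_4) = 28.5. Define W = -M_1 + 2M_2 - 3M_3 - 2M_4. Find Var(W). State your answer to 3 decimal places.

325.000

By independence, Var(W) = (-1)²Var(M_1) + (2)²Var(M_2) + (-3)²Var(M_3) + (-2)²Var(M_4)
= (-1)²·4.75 + (2)²·33 + (-3)²·8.25 + (-2)²·28.5 = 325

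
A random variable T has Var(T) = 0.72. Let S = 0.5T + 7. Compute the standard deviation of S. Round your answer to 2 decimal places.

Var(0.5T + 7) = (0.5)²·0.72 = 0.18
σ(S) = √0.18 ≈ 0.42

0.42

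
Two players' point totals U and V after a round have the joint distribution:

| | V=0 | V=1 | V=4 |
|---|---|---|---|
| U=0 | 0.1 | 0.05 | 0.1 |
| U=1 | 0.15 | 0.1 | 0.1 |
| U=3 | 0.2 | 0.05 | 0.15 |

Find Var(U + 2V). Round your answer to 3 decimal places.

E[U] = 1.55,  E[V] = 1.6,  E[UV] = 2.45
Var(U) = 3.95 − (1.55)² = 1.5475;  Var(V) = 5.8 − (1.6)² = 3.24
Cov(U,V) = 2.45 − (1.55)(1.6) = -0.03
Var(U + 2V) = (1)²·1.5475 + (2)²·3.24 + 2·(1)·(2)·-0.03 = 14.3875

14.388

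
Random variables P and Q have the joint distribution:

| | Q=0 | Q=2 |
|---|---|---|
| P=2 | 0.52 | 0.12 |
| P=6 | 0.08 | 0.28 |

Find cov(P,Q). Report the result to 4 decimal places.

1.0880

E[P] = 3.44,  E[Q] = 0.8
E[PQ] = 3.84
cov(P,Q) = E[PQ] − E[P]E[Q] = 3.84 − (3.44)(0.8) = 1.088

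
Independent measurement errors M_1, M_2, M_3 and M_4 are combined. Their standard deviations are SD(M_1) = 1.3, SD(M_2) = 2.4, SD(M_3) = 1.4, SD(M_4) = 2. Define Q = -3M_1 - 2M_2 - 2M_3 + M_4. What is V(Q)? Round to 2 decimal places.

50.09

V(M_1) = 1.69, V(M_2) = 5.76, V(M_3) = 1.96, V(M_4) = 4
By independence, V(Q) = (-3)²V(M_1) + (-2)²V(M_2) + (-2)²V(M_3) + (1)²V(M_4)
= (-3)²·1.69 + (-2)²·5.76 + (-2)²·1.96 + (1)²·4 = 50.09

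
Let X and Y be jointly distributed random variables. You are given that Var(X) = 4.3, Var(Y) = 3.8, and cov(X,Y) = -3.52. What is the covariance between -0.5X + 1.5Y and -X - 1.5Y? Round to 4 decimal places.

cov(-0.5X + 1.5Y, -X - 1.5Y) = (-0.5)(-1)Var(X) + (1.5)(-1.5)Var(Y) + [(-0.5)(-1.5) + (1.5)(-1)]cov(X,Y)
= 0.5·4.3 + -2.25·3.8 + -0.75·-3.52 = -3.76

-3.7600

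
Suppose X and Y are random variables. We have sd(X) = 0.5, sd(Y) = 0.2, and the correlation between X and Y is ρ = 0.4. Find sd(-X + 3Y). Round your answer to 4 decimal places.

Var(X) = (0.5)² = 0.25;  Var(Y) = (0.2)² = 0.04
Cov(X,Y) = ρ·sd(X)·sd(Y) = 0.4·0.5·0.2 = 0.04
Var(-X + 3Y) = (-1)²·Var(X) + (3)²·Var(Y) + 2·(-1)·(3)·Cov(X,Y)
= 1·0.25 + 9·0.04 + -6·0.04 = 0.37
sd(-X + 3Y) = √0.37 ≈ 0.6083

0.6083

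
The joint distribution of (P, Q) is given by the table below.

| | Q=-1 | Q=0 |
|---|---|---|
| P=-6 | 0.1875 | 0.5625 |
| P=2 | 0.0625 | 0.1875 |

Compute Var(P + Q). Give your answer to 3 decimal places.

12.188

E[P] = -4,  E[Q] = -0.25,  E[PQ] = 1
Var(P) = 28 − (-4)² = 12;  Var(Q) = 0.25 − (-0.25)² = 0.1875
Cov(P,Q) = 1 − (-4)(-0.25) = 0
Var(P + Q) = (1)²·12 + (1)²·0.1875 + 2·(1)·(1)·0 = 12.1875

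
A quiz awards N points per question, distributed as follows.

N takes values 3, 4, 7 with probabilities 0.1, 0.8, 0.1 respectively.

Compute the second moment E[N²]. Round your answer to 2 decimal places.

18.60

E[N²] = (3)²(0.1) + (4)²(0.8) + (7)²(0.1) = 18.6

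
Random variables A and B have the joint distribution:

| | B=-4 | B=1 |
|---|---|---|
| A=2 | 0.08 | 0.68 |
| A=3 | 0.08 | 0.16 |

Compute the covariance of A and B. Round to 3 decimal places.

-0.208

E[A] = 2.24,  E[B] = 0.2
E[AB] = 0.24
cov(A,B) = E[AB] − E[A]E[B] = 0.24 − (2.24)(0.2) = -0.208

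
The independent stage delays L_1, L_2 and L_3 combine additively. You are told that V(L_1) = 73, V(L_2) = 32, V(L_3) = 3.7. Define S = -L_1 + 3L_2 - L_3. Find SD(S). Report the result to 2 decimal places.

By independence, V(S) = (-1)²V(L_1) + (3)²V(L_2) + (-1)²V(L_3)
= (-1)²·73 + (3)²·32 + (-1)²·3.7 = 364.7
SD(S) = √364.7 ≈ 19.10

19.10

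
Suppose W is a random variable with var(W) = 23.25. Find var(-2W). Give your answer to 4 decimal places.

var(-2W) = (-2)²·var(W) = 4·23.25 = 93

93.0000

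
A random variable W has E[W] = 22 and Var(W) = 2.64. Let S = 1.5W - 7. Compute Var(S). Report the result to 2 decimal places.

5.94

Var(1.5W - 7) = (1.5)²·Var(W) = 2.25·2.64 = 5.94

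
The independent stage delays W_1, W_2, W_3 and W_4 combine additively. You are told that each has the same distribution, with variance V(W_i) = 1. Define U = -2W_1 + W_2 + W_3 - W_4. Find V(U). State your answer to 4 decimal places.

7.0000

By independence, V(U) = (-2)²V(W_1) + (1)²V(W_2) + (1)²V(W_3) + (-1)²V(W_4)
= (-2)²·1 + (1)²·1 + (1)²·1 + (-1)²·1 = 7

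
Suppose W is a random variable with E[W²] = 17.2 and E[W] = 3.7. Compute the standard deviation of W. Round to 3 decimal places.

1.873

var(W) = 17.2 − (3.7)² = 3.51
SD(W) = √3.51 ≈ 1.873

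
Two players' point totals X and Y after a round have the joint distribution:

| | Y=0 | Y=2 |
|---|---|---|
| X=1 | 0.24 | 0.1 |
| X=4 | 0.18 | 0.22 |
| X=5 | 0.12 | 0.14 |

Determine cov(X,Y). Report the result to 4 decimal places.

E[X] = 3.24,  E[Y] = 0.92
E[XY] = 3.36
cov(X,Y) = E[XY] − E[X]E[Y] = 3.36 − (3.24)(0.92) = 0.3792

0.3792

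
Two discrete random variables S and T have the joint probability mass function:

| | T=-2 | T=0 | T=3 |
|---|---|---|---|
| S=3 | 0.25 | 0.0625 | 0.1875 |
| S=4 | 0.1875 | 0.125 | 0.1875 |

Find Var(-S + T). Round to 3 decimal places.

5.188

E[S] = 3.5,  E[T] = 0.25,  E[ST] = 0.9375
Var(S) = 12.5 − (3.5)² = 0.25;  Var(T) = 5.125 − (0.25)² = 5.0625
Cov(S,T) = 0.9375 − (3.5)(0.25) = 0.0625
Var(-S + T) = (-1)²·0.25 + (1)²·5.0625 + 2·(-1)·(1)·0.0625 = 5.1875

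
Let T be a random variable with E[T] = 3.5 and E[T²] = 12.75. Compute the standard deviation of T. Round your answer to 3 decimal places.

0.707

Var(T) = 12.75 − (3.5)² = 0.5
SD(T) = √0.5 ≈ 0.707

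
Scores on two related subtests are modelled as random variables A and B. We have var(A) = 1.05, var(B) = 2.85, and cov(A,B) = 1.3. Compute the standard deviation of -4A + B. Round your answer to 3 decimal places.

3.041

var(-4A + B) = (-4)²·var(A) + (1)²·var(B) + 2·(-4)·(1)·cov(A,B)
= 16·1.05 + 1·2.85 + -8·1.3 = 9.25
SD(-4A + B) = √9.25 ≈ 3.041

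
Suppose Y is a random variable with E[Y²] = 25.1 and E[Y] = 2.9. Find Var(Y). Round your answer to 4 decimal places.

16.6900

Var(Y) = 25.1 − (2.9)² = 16.69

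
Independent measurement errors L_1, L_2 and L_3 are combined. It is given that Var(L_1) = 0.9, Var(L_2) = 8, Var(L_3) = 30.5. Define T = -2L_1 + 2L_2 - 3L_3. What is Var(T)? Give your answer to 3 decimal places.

By independence, Var(T) = (-2)²Var(L_1) + (2)²Var(L_2) + (-3)²Var(L_3)
= (-2)²·0.9 + (2)²·8 + (-3)²·30.5 = 310.1

310.100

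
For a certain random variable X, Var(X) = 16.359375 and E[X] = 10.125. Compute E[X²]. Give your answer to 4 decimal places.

118.8750

E[X²] = Var(X) + (E[X])² = 16.359375 + (10.125)² = 118.875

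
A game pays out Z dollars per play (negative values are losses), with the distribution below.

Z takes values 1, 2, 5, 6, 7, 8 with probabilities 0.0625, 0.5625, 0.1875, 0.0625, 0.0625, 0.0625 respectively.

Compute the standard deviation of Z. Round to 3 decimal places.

2.120

E[Z] = (1)(0.0625) + (2)(0.5625) + (5)(0.1875) + (6)(0.0625) + (7)(0.0625) + (8)(0.0625) = 3.4375
E[Z²] = (1)²(0.0625) + (2)²(0.5625) + (5)²(0.1875) + (6)²(0.0625) + (7)²(0.0625) + (8)²(0.0625) = 16.3125
Var(Z) = E[Z²] − (E[Z])² = 16.3125 − (3.4375)² = 4.49609375
SD(Z) = √4.49609375 ≈ 2.120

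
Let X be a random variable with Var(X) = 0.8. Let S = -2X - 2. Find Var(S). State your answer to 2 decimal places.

3.20

Var(-2X - 2) = (-2)²·Var(X) = 4·0.8 = 3.2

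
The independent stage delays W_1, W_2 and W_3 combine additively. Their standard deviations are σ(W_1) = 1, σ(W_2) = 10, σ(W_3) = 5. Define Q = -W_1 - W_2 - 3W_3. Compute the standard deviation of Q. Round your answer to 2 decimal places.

18.06

Var(W_1) = 1, Var(W_2) = 100, Var(W_3) = 25
By independence, Var(Q) = (-1)²Var(W_1) + (-1)²Var(W_2) + (-3)²Var(W_3)
= (-1)²·1 + (-1)²·100 + (-3)²·25 = 326
σ(Q) = √326 ≈ 18.06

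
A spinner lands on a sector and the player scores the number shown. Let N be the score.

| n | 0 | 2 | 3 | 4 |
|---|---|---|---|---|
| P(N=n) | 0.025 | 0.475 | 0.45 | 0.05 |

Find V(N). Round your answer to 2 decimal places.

0.50

E[N] = (0)(0.025) + (2)(0.475) + (3)(0.45) + (4)(0.05) = 2.5
E[N²] = (0)²(0.025) + (2)²(0.475) + (3)²(0.45) + (4)²(0.05) = 6.75
V(N) = E[N²] − (E[N])² = 6.75 − (2.5)² = 0.5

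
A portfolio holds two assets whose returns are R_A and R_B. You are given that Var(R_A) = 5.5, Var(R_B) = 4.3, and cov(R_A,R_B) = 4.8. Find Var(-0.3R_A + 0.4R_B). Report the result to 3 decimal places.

Var(-0.3R_A + 0.4R_B) = (-0.3)²·Var(R_A) + (0.4)²·Var(R_B) + 2·(-0.3)·(0.4)·cov(R_A,R_B)
= 0.09·5.5 + 0.16·4.3 + -0.24·4.8 = 0.031

0.031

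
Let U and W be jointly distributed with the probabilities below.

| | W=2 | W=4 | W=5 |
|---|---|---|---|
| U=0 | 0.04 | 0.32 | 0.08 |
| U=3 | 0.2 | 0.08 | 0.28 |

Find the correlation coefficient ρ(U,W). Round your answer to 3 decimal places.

-0.093

E[U] = 1.68,  E[W] = 3.88
E[UW] = 6.36
Cov(U,W) = E[UW] − E[U]E[W] = 6.36 − (1.68)(3.88) = -0.1584
V(U) = 2.2176,  V(W) = 1.3056
ρ = -0.1584 / √(2.2176·1.3056) ≈ -0.093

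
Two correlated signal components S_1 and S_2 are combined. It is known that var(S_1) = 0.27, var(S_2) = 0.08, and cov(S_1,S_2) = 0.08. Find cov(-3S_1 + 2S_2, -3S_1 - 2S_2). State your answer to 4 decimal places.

cov(-3S_1 + 2S_2, -3S_1 - 2S_2) = (-3)(-3)var(S_1) + (2)(-2)var(S_2) + [(-3)(-2) + (2)(-3)]cov(S_1,S_2)
= 9·0.27 + -4·0.08 + 0·0.08 = 2.11

2.1100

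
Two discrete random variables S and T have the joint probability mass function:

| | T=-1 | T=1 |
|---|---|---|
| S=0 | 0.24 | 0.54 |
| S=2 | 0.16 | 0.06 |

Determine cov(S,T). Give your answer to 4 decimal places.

-0.2880

E[S] = 0.44,  E[T] = 0.2
E[ST] = -0.2
cov(S,T) = E[ST] − E[S]E[T] = -0.2 − (0.44)(0.2) = -0.288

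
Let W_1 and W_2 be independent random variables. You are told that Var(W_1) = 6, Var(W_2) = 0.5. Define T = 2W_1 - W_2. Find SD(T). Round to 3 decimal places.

By independence, Var(T) = (2)²Var(W_1) + (-1)²Var(W_2)
= (2)²·6 + (-1)²·0.5 = 24.5
SD(T) = √24.5 ≈ 4.950

4.950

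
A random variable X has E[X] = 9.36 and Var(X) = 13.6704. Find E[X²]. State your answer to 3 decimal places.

E[X²] = Var(X) + (E[X])² = 13.6704 + (9.36)² = 101.28

101.280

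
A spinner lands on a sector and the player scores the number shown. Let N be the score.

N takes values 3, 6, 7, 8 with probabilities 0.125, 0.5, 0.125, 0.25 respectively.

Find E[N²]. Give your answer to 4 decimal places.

41.2500

E[N²] = (3)²(0.125) + (6)²(0.5) + (7)²(0.125) + (8)²(0.25) = 41.25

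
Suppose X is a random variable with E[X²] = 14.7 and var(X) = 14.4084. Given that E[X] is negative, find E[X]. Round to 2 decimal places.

(E[X])² = E[X²] − var(X) = 14.7 − 14.4084 = 0.2916
E[X] = −√0.2916 = -0.54

-0.54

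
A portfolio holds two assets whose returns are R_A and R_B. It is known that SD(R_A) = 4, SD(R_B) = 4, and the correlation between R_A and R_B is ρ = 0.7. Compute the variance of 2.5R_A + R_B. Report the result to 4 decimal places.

172.0000

Var(R_A) = (4)² = 16;  Var(R_B) = (4)² = 16
Cov(R_A,R_B) = ρ·SD(R_A)·SD(R_B) = 0.7·4·4 = 11.2
Var(2.5R_A + R_B) = (2.5)²·Var(R_A) + (1)²·Var(R_B) + 2·(2.5)·(1)·Cov(R_A,R_B)
= 6.25·16 + 1·16 + 5·11.2 = 172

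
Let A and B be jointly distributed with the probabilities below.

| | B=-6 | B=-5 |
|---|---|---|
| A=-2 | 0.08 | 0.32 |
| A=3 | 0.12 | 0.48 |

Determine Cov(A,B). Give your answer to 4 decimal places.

E[A] = 1,  E[B] = -5.2
E[AB] = -5.2
Cov(A,B) = E[AB] − E[A]E[B] = -5.2 − (1)(-5.2) = 0

0.0000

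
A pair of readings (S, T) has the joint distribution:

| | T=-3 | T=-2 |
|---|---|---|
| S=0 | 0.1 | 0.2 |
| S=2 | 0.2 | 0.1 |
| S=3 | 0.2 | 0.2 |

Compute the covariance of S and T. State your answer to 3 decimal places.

-0.100

E[S] = 1.8,  E[T] = -2.5
E[ST] = -4.6
Cov(S,T) = E[ST] − E[S]E[T] = -4.6 − (1.8)(-2.5) = -0.1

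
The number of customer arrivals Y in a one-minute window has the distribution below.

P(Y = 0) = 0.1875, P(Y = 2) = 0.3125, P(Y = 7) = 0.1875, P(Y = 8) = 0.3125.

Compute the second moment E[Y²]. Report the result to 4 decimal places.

E[Y²] = (0)²(0.1875) + (2)²(0.3125) + (7)²(0.1875) + (8)²(0.3125) = 30.4375

30.4375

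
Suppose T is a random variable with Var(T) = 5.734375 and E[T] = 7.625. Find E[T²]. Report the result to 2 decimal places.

E[T²] = Var(T) + (E[T])² = 5.734375 + (7.625)² = 63.875

63.88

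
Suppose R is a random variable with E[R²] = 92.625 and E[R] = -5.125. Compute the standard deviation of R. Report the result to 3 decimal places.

V(R) = 92.625 − (-5.125)² = 66.359375
sd(R) = √66.359375 ≈ 8.146

8.146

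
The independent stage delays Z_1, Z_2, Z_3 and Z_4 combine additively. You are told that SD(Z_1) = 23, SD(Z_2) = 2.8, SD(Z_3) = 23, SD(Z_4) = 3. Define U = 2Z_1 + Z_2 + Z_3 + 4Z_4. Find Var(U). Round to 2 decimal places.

2796.84

Var(Z_1) = 529, Var(Z_2) = 7.84, Var(Z_3) = 529, Var(Z_4) = 9
By independence, Var(U) = (2)²Var(Z_1) + (1)²Var(Z_2) + (1)²Var(Z_3) + (4)²Var(Z_4)
= (2)²·529 + (1)²·7.84 + (1)²·529 + (4)²·9 = 2796.84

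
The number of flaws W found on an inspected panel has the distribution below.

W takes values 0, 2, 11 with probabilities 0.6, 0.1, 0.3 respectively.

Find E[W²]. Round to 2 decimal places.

36.70

E[W²] = (0)²(0.6) + (2)²(0.1) + (11)²(0.3) = 36.7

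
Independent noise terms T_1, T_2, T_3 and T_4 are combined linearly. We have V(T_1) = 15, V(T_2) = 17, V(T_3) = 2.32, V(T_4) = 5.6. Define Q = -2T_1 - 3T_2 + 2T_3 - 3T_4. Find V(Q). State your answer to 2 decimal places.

By independence, V(Q) = (-2)²V(T_1) + (-3)²V(T_2) + (2)²V(T_3) + (-3)²V(T_4)
= (-2)²·15 + (-3)²·17 + (2)²·2.32 + (-3)²·5.6 = 272.68

272.68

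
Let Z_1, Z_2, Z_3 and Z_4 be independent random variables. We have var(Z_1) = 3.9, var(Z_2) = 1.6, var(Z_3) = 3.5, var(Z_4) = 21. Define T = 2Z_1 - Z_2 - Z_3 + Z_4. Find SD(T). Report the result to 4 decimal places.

By independence, var(T) = (2)²var(Z_1) + (-1)²var(Z_2) + (-1)²var(Z_3) + (1)²var(Z_4)
= (2)²·3.9 + (-1)²·1.6 + (-1)²·3.5 + (1)²·21 = 41.7
SD(T) = √41.7 ≈ 6.4576

6.4576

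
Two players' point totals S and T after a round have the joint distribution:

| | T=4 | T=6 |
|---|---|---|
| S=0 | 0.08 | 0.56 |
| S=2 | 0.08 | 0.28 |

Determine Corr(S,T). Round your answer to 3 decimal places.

E[S] = 0.72,  E[T] = 5.68
E[ST] = 4
Cov(S,T) = E[ST] − E[S]E[T] = 4 − (0.72)(5.68) = -0.0896
var(S) = 0.9216,  var(T) = 0.5376
ρ = -0.0896 / √(0.9216·0.5376) ≈ -0.127

-0.127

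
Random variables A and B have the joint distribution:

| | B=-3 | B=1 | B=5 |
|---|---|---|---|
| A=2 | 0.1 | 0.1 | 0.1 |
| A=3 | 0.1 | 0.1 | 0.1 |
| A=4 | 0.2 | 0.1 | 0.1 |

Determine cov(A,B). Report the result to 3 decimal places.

-0.360

E[A] = 3.1,  E[B] = 0.6
E[AB] = 1.5
cov(A,B) = E[AB] − E[A]E[B] = 1.5 − (3.1)(0.6) = -0.36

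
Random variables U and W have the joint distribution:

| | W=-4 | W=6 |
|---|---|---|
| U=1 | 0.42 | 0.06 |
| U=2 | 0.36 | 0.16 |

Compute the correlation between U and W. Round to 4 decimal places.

E[U] = 1.52,  E[W] = -1.8
E[UW] = -2.28
Cov(U,W) = E[UW] − E[U]E[W] = -2.28 − (1.52)(-1.8) = 0.456
var(U) = 0.2496,  var(W) = 17.16
ρ = 0.456 / √(0.2496·17.16) ≈ 0.2203

0.2203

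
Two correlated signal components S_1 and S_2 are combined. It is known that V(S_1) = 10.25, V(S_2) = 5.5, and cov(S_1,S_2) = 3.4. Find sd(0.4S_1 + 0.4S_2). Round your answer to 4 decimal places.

1.8995

V(0.4S_1 + 0.4S_2) = (0.4)²·V(S_1) + (0.4)²·V(S_2) + 2·(0.4)·(0.4)·cov(S_1,S_2)
= 0.16·10.25 + 0.16·5.5 + 0.32·3.4 = 3.608
sd(0.4S_1 + 0.4S_2) = √3.608 ≈ 1.8995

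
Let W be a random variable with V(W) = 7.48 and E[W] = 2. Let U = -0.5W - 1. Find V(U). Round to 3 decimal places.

1.870

V(-0.5W - 1) = (-0.5)²·V(W) = 0.25·7.48 = 1.87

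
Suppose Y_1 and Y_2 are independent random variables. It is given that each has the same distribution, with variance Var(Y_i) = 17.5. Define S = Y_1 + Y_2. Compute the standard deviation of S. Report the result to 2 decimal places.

By independence, Var(S) = (1)²Var(Y_1) + (1)²Var(Y_2)
= (1)²·17.5 + (1)²·17.5 = 35
σ(S) = √35 ≈ 5.92

5.92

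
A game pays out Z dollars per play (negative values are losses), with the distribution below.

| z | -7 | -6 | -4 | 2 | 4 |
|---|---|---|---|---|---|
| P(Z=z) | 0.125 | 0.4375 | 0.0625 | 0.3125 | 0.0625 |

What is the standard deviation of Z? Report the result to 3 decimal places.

E[Z] = (-7)(0.125) + (-6)(0.4375) + (-4)(0.0625) + (2)(0.3125) + (4)(0.0625) = -2.875
E[Z²] = (-7)²(0.125) + (-6)²(0.4375) + (-4)²(0.0625) + (2)²(0.3125) + (4)²(0.0625) = 25.125
Var(Z) = E[Z²] − (E[Z])² = 25.125 − (-2.875)² = 16.859375
sd(Z) = √16.859375 ≈ 4.106

4.106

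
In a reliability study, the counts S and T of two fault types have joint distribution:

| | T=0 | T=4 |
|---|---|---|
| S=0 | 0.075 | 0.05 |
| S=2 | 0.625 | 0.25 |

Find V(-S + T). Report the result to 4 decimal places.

E[S] = 1.75,  E[T] = 1.2,  E[ST] = 2
V(S) = 3.5 − (1.75)² = 0.4375;  V(T) = 4.8 − (1.2)² = 3.36
cov(S,T) = 2 − (1.75)(1.2) = -0.1
V(-S + T) = (-1)²·0.4375 + (1)²·3.36 + 2·(-1)·(1)·-0.1 = 3.9975

3.9975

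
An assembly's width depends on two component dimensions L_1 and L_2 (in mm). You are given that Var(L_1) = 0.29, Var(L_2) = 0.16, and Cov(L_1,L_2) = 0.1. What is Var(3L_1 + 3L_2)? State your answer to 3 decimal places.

Var(3L_1 + 3L_2) = (3)²·Var(L_1) + (3)²·Var(L_2) + 2·(3)·(3)·Cov(L_1,L_2)
= 9·0.29 + 9·0.16 + 18·0.1 = 5.85

5.850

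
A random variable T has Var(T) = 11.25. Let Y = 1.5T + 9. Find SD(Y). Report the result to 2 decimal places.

Var(1.5T + 9) = (1.5)²·11.25 = 25.3125
SD(Y) = √25.3125 ≈ 5.03

5.03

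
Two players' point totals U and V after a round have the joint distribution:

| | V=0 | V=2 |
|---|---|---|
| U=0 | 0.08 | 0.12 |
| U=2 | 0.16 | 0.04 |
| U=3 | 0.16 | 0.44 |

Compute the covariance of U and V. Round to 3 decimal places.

E[U] = 2.2,  E[V] = 1.2
E[UV] = 2.8
Cov(U,V) = E[UV] − E[U]E[V] = 2.8 − (2.2)(1.2) = 0.16

0.160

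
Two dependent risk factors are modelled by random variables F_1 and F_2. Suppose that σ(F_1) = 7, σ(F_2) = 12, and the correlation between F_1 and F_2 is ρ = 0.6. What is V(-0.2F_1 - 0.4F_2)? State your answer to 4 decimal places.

33.0640

V(F_1) = (7)² = 49;  V(F_2) = (12)² = 144
cov(F_1,F_2) = ρ·σ(F_1)·σ(F_2) = 0.6·7·12 = 50.4
V(-0.2F_1 - 0.4F_2) = (-0.2)²·V(F_1) + (-0.4)²·V(F_2) + 2·(-0.2)·(-0.4)·cov(F_1,F_2)
= 0.04·49 + 0.16·144 + 0.16·50.4 = 33.064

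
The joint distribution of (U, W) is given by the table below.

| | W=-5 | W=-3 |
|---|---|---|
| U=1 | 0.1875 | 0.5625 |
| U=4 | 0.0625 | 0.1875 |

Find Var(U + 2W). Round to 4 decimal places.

E[U] = 1.75,  E[W] = -3.5,  E[UW] = -6.125
Var(U) = 4.75 − (1.75)² = 1.6875;  Var(W) = 13 − (-3.5)² = 0.75
Cov(U,W) = -6.125 − (1.75)(-3.5) = 0
Var(U + 2W) = (1)²·1.6875 + (2)²·0.75 + 2·(1)·(2)·0 = 4.6875

4.6875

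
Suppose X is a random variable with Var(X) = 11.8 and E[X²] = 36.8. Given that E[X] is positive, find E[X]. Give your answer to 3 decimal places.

(E[X])² = E[X²] − Var(X) = 36.8 − 11.8 = 25
E[X] = √25 = 5

5.000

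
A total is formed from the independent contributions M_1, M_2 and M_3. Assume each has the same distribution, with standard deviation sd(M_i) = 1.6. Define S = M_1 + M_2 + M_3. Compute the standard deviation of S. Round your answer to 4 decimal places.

Var(M_i) = (1.6)² = 2.56
By independence, Var(S) = (1)²Var(M_1) + (1)²Var(M_2) + (1)²Var(M_3)
= (1)²·2.56 + (1)²·2.56 + (1)²·2.56 = 7.68
sd(S) = √7.68 ≈ 2.7713

2.7713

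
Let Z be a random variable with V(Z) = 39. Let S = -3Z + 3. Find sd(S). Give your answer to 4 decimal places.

V(-3Z + 3) = (-3)²·39 = 351
sd(S) = √351 ≈ 18.7350

18.7350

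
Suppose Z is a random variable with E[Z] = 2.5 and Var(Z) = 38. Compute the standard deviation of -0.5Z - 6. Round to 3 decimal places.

3.082

Var(-0.5Z - 6) = (-0.5)²·38 = 9.5
σ(-0.5Z - 6) = √9.5 ≈ 3.082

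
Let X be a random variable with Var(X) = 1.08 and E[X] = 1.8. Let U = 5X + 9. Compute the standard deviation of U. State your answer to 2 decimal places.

5.20

Var(5X + 9) = (5)²·1.08 = 27
SD(U) = √27 ≈ 5.20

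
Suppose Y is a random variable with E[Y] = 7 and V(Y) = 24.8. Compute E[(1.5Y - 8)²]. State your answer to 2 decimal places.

62.05

E[1.5Y - 8] = 1.5·7 − 8 = 2.5
V(1.5Y - 8) = (1.5)²·24.8 = 55.8
E[(1.5Y - 8)²] = V((1.5Y - 8)) + (E[(1.5Y - 8)])² = 55.8 + (2.5)² = 62.05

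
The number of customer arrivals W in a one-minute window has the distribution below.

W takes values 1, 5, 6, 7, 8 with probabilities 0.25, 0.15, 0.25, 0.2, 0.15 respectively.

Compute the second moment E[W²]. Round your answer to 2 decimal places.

E[W²] = (1)²(0.25) + (5)²(0.15) + (6)²(0.25) + (7)²(0.2) + (8)²(0.15) = 32.4

32.40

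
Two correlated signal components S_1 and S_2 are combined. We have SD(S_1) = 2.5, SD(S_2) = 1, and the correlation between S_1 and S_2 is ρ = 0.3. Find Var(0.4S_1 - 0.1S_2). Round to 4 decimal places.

0.9500

Var(S_1) = (2.5)² = 6.25;  Var(S_2) = (1)² = 1
cov(S_1,S_2) = ρ·SD(S_1)·SD(S_2) = 0.3·2.5·1 = 0.75
Var(0.4S_1 - 0.1S_2) = (0.4)²·Var(S_1) + (-0.1)²·Var(S_2) + 2·(0.4)·(-0.1)·cov(S_1,S_2)
= 0.16·6.25 + 0.01·1 + -0.08·0.75 = 0.95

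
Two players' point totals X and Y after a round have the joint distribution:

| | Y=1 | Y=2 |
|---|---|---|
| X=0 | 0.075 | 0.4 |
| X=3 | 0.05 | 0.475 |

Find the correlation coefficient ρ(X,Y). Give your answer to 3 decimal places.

E[X] = 1.575,  E[Y] = 1.875
E[XY] = 3
Cov(X,Y) = E[XY] − E[X]E[Y] = 3 − (1.575)(1.875) = 0.046875
var(X) = 2.244375,  var(Y) = 0.109375
ρ = 0.046875 / √(2.244375·0.109375) ≈ 0.095

0.095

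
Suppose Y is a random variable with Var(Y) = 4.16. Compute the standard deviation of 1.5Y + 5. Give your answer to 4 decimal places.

3.0594

Var(1.5Y + 5) = (1.5)²·4.16 = 9.36
σ(1.5Y + 5) = √9.36 ≈ 3.0594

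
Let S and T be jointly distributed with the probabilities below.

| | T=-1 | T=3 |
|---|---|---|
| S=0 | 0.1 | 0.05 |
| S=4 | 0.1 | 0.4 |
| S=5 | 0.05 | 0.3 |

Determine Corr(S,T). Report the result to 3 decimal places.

0.405

E[S] = 3.75,  E[T] = 2
E[ST] = 8.65
cov(S,T) = E[ST] − E[S]E[T] = 8.65 − (3.75)(2) = 1.15
Var(S) = 2.6875,  Var(T) = 3
ρ = 1.15 / √(2.6875·3) ≈ 0.405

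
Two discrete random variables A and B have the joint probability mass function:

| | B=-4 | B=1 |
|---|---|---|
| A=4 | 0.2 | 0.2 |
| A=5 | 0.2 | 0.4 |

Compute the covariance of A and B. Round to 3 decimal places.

E[A] = 4.6,  E[B] = -1
E[AB] = -4.4
Cov(A,B) = E[AB] − E[A]E[B] = -4.4 − (4.6)(-1) = 0.2

0.200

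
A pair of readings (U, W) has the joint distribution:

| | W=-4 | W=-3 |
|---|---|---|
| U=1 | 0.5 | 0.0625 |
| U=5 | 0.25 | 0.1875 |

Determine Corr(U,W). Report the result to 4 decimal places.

0.3637

E[U] = 2.75,  E[W] = -3.75
E[UW] = -10
Cov(U,W) = E[UW] − E[U]E[W] = -10 − (2.75)(-3.75) = 0.3125
Var(U) = 3.9375,  Var(W) = 0.1875
ρ = 0.3125 / √(3.9375·0.1875) ≈ 0.3637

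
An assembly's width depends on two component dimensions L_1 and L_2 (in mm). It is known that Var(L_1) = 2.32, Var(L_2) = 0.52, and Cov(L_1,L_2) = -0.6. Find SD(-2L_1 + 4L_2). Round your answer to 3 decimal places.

Var(-2L_1 + 4L_2) = (-2)²·Var(L_1) + (4)²·Var(L_2) + 2·(-2)·(4)·Cov(L_1,L_2)
= 4·2.32 + 16·0.52 + -16·-0.6 = 27.2
SD(-2L_1 + 4L_2) = √27.2 ≈ 5.215

5.215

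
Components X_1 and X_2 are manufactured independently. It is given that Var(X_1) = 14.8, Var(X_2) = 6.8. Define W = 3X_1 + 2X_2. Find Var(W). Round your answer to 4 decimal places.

160.4000

By independence, Var(W) = (3)²Var(X_1) + (2)²Var(X_2)
= (3)²·14.8 + (2)²·6.8 = 160.4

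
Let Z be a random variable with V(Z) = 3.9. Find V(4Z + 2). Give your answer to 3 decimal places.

62.400

V(4Z + 2) = (4)²·V(Z) = 16·3.9 = 62.4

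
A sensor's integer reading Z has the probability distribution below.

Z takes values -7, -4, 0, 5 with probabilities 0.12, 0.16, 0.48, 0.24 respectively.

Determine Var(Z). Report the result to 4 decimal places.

E[Z] = (-7)(0.12) + (-4)(0.16) + (0)(0.48) + (5)(0.24) = -0.28
E[Z²] = (-7)²(0.12) + (-4)²(0.16) + (0)²(0.48) + (5)²(0.24) = 14.44
Var(Z) = E[Z²] − (E[Z])² = 14.44 − (-0.28)² = 14.3616

14.3616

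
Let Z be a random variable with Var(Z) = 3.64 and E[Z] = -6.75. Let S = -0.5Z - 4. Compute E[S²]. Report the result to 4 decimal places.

E[-0.5Z - 4] = -0.5·-6.75 − 4 = -0.625
Var(-0.5Z - 4) = (-0.5)²·3.64 = 0.91
E[S²] = Var(S) + (E[S])² = 0.91 + (-0.625)² = 1.300625

1.3006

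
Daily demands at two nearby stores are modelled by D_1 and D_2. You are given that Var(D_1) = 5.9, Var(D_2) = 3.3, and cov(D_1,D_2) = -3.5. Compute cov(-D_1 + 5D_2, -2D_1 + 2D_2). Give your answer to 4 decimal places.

cov(-D_1 + 5D_2, -2D_1 + 2D_2) = (-1)(-2)Var(D_1) + (5)(2)Var(D_2) + [(-1)(2) + (5)(-2)]cov(D_1,D_2)
= 2·5.9 + 10·3.3 + -12·-3.5 = 86.8

86.8000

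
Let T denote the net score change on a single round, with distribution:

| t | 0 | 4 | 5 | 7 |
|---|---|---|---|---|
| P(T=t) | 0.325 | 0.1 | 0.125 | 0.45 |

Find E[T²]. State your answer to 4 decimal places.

E[T²] = (0)²(0.325) + (4)²(0.1) + (5)²(0.125) + (7)²(0.45) = 26.775

26.7750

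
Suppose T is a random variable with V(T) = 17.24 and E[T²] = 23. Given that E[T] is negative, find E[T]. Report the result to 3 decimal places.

(E[T])² = E[T²] − V(T) = 23 − 17.24 = 5.76
E[T] = −√5.76 = -2.4

-2.400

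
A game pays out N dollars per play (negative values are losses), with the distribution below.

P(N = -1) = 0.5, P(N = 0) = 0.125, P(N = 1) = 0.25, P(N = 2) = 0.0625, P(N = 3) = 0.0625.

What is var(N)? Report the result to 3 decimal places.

E[N] = (-1)(0.5) + (0)(0.125) + (1)(0.25) + (2)(0.0625) + (3)(0.0625) = 0.0625
E[N²] = (-1)²(0.5) + (0)²(0.125) + (1)²(0.25) + (2)²(0.0625) + (3)²(0.0625) = 1.5625
var(N) = E[N²] − (E[N])² = 1.5625 − (0.0625)² = 1.55859375

1.559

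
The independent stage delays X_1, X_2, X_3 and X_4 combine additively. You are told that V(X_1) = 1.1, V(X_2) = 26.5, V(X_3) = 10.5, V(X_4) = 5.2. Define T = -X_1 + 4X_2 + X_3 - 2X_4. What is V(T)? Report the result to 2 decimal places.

By independence, V(T) = (-1)²V(X_1) + (4)²V(X_2) + (1)²V(X_3) + (-2)²V(X_4)
= (-1)²·1.1 + (4)²·26.5 + (1)²·10.5 + (-2)²·5.2 = 456.4

456.40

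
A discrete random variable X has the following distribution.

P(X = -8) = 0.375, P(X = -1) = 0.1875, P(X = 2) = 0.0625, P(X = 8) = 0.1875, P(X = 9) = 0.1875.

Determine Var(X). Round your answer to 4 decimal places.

E[X] = (-8)(0.375) + (-1)(0.1875) + (2)(0.0625) + (8)(0.1875) + (9)(0.1875) = 0.125
E[X²] = (-8)²(0.375) + (-1)²(0.1875) + (2)²(0.0625) + (8)²(0.1875) + (9)²(0.1875) = 51.625
Var(X) = E[X²] − (E[X])² = 51.625 − (0.125)² = 51.609375

51.6094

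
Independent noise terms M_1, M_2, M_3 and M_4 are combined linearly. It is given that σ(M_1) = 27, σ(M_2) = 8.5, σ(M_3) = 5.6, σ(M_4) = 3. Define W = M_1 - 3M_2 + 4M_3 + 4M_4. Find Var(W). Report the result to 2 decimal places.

2025.01

Var(M_1) = 729, Var(M_2) = 72.25, Var(M_3) = 31.36, Var(M_4) = 9
By independence, Var(W) = (1)²Var(M_1) + (-3)²Var(M_2) + (4)²Var(M_3) + (4)²Var(M_4)
= (1)²·729 + (-3)²·72.25 + (4)²·31.36 + (4)²·9 = 2025.01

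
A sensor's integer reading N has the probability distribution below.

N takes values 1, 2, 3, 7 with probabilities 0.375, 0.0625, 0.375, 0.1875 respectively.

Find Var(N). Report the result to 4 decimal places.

4.5586

E[N] = (1)(0.375) + (2)(0.0625) + (3)(0.375) + (7)(0.1875) = 2.9375
E[N²] = (1)²(0.375) + (2)²(0.0625) + (3)²(0.375) + (7)²(0.1875) = 13.1875
Var(N) = E[N²] − (E[N])² = 13.1875 − (2.9375)² = 4.55859375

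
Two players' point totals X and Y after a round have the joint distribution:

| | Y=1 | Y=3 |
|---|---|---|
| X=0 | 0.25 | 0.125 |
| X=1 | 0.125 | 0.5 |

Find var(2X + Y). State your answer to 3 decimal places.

E[X] = 0.625,  E[Y] = 2.25,  E[XY] = 1.625
var(X) = 0.625 − (0.625)² = 0.234375;  var(Y) = 6 − (2.25)² = 0.9375
cov(X,Y) = 1.625 − (0.625)(2.25) = 0.21875
var(2X + Y) = (2)²·0.234375 + (1)²·0.9375 + 2·(2)·(1)·0.21875 = 2.75

2.750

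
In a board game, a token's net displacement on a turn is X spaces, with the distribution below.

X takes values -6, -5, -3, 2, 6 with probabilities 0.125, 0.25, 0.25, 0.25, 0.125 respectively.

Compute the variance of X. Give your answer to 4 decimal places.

E[X] = (-6)(0.125) + (-5)(0.25) + (-3)(0.25) + (2)(0.25) + (6)(0.125) = -1.5
E[X²] = (-6)²(0.125) + (-5)²(0.25) + (-3)²(0.25) + (2)²(0.25) + (6)²(0.125) = 18.5
V(X) = E[X²] − (E[X])² = 18.5 − (-1.5)² = 16.25

16.2500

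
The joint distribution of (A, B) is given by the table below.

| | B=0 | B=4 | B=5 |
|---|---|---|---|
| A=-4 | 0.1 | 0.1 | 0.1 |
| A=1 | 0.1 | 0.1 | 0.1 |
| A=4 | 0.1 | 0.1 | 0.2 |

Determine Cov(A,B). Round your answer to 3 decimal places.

0.660

E[A] = 0.7,  E[B] = 3.2
E[AB] = 2.9
Cov(A,B) = E[AB] − E[A]E[B] = 2.9 − (0.7)(3.2) = 0.66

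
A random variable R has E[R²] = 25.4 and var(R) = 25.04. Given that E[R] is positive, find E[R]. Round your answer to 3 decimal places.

0.600

(E[R])² = E[R²] − var(R) = 25.4 − 25.04 = 0.36
E[R] = √0.36 = 0.6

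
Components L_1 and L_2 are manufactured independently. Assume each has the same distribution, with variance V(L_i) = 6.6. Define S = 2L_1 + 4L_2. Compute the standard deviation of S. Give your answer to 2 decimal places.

11.49

By independence, V(S) = (2)²V(L_1) + (4)²V(L_2)
= (2)²·6.6 + (4)²·6.6 = 132
SD(S) = √132 ≈ 11.49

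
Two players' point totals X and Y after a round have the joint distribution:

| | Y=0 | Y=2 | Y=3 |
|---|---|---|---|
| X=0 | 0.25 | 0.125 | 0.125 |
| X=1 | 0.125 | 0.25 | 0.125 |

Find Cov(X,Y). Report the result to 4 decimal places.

E[X] = 0.5,  E[Y] = 1.5
E[XY] = 0.875
Cov(X,Y) = E[XY] − E[X]E[Y] = 0.875 − (0.5)(1.5) = 0.125

0.1250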